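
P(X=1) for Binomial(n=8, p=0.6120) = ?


C(8,1) = 8
p^1 = 0.612000
(1-p)^7 = 0.001324
P = 8 * 0.612000 * 0.001324 = 0.0065

P(X=1) = 0.0065


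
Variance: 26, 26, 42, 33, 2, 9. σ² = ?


Mean = 23.0000
Squared deviations: 9.0000, 9.0000, 361.0000, 100.0000, 441.0000, 196.0000
Sum = 1116.0000
Variance = 1116.0000/6 = 186.0000

Variance = 186.0000


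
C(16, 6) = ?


C(16,6) = 16!/(6! × 10!)
= 20922789888000/(720 × 3628800)
= 8008

C(16,6) = 8008


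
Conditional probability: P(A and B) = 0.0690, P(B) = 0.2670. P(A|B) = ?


P(A|B) = 0.0690/0.2670 = 0.2584

P(A|B) = 0.2584


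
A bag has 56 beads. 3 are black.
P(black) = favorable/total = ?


P = 3/56 = 0.0536

P = 0.0536


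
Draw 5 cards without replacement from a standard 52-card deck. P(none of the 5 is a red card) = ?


P(no red cards) = (26/52) × (25/51) × (24/50) × (23/49) × (22/48)
= 0.0253

P = 0.0253


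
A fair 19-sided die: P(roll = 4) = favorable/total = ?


Favorable outcomes (roll = 4): 1
Total outcomes = 19
P = 1/19 = 0.0526

P = 0.0526


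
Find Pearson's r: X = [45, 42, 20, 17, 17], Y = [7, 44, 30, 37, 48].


Mean X = 28.2000, Mean Y = 33.2000
SD X = 12.576168, SD Y = 14.469278
Cov = -94.640000
r = -94.640000/(12.576168*14.469278) = -0.5201

r = -0.5201


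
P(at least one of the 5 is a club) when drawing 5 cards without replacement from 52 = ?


P(at least one) = 1 - P(none)
P(none) = (39/52) × (38/51) × (37/50) × (36/49) × (35/48) = 0.221534
P(at least one) = 1 - 0.221534 = 0.7785

P = 0.7785


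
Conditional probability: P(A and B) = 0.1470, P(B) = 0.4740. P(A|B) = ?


P(A|B) = 0.1470/0.4740 = 0.3101

P(A|B) = 0.3101


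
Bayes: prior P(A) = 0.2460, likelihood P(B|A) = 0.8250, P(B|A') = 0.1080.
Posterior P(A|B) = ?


P(B) = P(B|A)*P(A) + P(B|A')*P(A')
= 0.8250*0.2460 + 0.1080*0.7540
= 0.202950 + 0.081432 = 0.284382
P(A|B) = 0.202950/0.284382 = 0.7137

P(A|B) = 0.7137


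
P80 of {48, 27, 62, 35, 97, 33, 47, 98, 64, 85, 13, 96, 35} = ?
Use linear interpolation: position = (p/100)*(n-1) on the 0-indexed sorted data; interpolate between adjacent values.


Sorted: 13, 27, 33, 35, 35, 47, 48, 62, 64, 85, 96, 97, 98
n = 13
Index = 80/100 * 12 = 9.6000
Lower = data[9] = 85, Upper = data[10] = 96
P80 = 85 + 0.6000*(11) = 91.6000

P80 = 91.6000


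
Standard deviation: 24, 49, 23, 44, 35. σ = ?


Mean = 35.0000
Variance = 108.4000
SD = sqrt(108.4000) = 10.4115

SD = 10.4115


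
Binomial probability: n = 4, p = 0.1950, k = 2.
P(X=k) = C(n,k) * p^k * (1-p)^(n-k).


C(4,2) = 6
p^2 = 0.038025
(1-p)^2 = 0.648025
P = 6 * 0.038025 * 0.648025 = 0.1478

P(X=2) = 0.1478


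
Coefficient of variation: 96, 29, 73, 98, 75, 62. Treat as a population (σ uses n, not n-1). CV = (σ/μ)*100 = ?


Mean = 72.1667
SD = 23.1331
CV = (23.1331/72.1667)*100 = 32.0551%

CV = 32.0551%


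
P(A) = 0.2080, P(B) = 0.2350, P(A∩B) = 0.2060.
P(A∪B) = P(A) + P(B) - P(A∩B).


P(A∪B) = 0.2080 + 0.2350 - 0.2060
= 0.4430 - 0.2060
= 0.2370

P(A∪B) = 0.2370


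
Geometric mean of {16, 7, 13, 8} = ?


Product = 16 × 7 × 13 × 8 = 11648
GM = 11648^(1/4) = 10.3887

GM = 10.3887


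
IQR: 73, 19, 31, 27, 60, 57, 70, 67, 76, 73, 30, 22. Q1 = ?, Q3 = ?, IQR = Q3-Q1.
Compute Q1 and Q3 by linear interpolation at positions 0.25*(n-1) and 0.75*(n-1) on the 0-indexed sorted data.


Sorted: 19, 22, 27, 30, 31, 57, 60, 67, 70, 73, 73, 76
Q1 (25th %ile) = 29.2500
Q3 (75th %ile) = 70.7500
IQR = 70.7500 - 29.2500 = 41.5000

IQR = 41.5000


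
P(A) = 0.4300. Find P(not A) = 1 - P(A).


P(not A) = 1 - 0.4300 = 0.5700

P(not A) = 0.5700


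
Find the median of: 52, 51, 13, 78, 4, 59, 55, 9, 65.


Sorted: 4, 9, 13, 51, 52, 55, 59, 65, 78
n = 9 (odd)
Middle value = 52

Median = 52


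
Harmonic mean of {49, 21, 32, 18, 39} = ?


Sum of reciprocals = 1/49 + 1/21 + 1/32 + 1/18 + 1/39 = 0.180474
HM = 5/0.180474 = 27.7049

HM = 27.7049


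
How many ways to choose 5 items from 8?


C(8,5) = 8!/(5! × 3!)
= 40320/(120 × 6)
= 56

C(8,5) = 56


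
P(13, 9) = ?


P(13,9) = 13!/4!
= 6227020800/24
= 259459200

P(13,9) = 259459200


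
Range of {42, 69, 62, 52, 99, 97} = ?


Max = 99, Min = 42
Range = 99 - 42 = 57

Range = 57


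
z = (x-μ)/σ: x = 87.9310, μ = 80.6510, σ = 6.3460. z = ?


z = (87.9310 - 80.6510)/6.3460
= 7.2800/6.3460
= 1.1472

z = 1.1472


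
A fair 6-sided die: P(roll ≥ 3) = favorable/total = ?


Favorable outcomes (roll ≥ 3): 4
Total outcomes = 6
P = 4/6 = 0.6667

P = 0.6667


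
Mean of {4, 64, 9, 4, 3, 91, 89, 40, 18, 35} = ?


Sum = 4 + 64 + 9 + 4 + 3 + 91 + 89 + 40 + 18 + 35 = 357
n = 10
Mean = 357/10 = 35.7000

Mean = 35.7000


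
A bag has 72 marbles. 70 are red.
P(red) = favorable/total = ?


P = 70/72 = 0.9722

P = 0.9722


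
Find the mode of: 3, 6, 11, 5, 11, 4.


Frequencies: 3:1, 4:1, 5:1, 6:1, 11:2
Max frequency = 2
Mode = 11

Mode = 11


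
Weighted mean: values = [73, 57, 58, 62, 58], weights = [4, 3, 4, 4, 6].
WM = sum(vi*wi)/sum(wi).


Numerator = 73*4 + 57*3 + 58*4 + 62*4 + 58*6 = 1291
Denominator = 4 + 3 + 4 + 4 + 6 = 21
WM = 1291/21 = 61.4762

WM = 61.4762


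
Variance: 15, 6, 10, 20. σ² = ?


Mean = 12.7500
Squared deviations: 5.0625, 45.5625, 7.5625, 52.5625
Sum = 110.7500
Variance = 110.7500/4 = 27.6875

Variance = 27.6875


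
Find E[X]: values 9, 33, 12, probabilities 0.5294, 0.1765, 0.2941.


E[X] = 9*0.5294 + 33*0.1765 + 12*0.2941
= 4.7646 + 5.8245 + 3.5292
= 14.1183

E[X] = 14.1183


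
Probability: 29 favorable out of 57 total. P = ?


P = 29/57 = 0.5088

P = 0.5088


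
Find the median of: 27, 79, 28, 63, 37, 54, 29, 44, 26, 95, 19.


Sorted: 19, 26, 27, 28, 29, 37, 44, 54, 63, 79, 95
n = 11 (odd)
Middle value = 37

Median = 37


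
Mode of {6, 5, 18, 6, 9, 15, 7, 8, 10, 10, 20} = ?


Frequencies: 5:1, 6:2, 7:1, 8:1, 9:1, 10:2, 15:1, 18:1, 20:1
Max frequency = 2
Mode = 6, 10

Mode = 6, 10


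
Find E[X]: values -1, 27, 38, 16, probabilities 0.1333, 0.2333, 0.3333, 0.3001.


E[X] = -1*0.1333 + 27*0.2333 + 38*0.3333 + 16*0.3001
= -0.1333 + 6.2991 + 12.6654 + 4.8016
= 23.6328

E[X] = 23.6328


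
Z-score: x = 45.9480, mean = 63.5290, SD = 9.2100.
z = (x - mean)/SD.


z = (45.9480 - 63.5290)/9.2100
= -17.5810/9.2100
= -1.9089

z = -1.9089


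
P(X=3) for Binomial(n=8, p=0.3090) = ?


C(8,3) = 56
p^3 = 0.029504
(1-p)^5 = 0.157540
P = 56 * 0.029504 * 0.157540 = 0.2603

P(X=3) = 0.2603


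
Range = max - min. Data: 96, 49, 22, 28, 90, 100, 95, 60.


Max = 100, Min = 22
Range = 100 - 22 = 78

Range = 78


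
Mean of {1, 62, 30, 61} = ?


Sum = 1 + 62 + 30 + 61 = 154
n = 4
Mean = 154/4 = 38.5000

Mean = 38.5000


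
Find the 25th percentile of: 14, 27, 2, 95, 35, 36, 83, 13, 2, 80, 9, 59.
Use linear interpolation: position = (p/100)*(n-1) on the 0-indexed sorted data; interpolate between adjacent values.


Sorted: 2, 2, 9, 13, 14, 27, 35, 36, 59, 80, 83, 95
n = 12
Index = 25/100 * 11 = 2.7500
Lower = data[2] = 9, Upper = data[3] = 13
P25 = 9 + 0.7500*(4) = 12.0000

P25 = 12.0000


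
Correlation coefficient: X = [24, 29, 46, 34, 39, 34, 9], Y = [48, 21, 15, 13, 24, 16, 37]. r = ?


Mean X = 30.7143, Mean Y = 24.8571
SD X = 10.976784, SD Y = 12.040747
Cov = -91.183673
r = -91.183673/(10.976784*12.040747) = -0.6899

r = -0.6899


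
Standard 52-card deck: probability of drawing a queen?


4 queens in 52 cards
P = 4/52 = 0.0769

P = 0.0769


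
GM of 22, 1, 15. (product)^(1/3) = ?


Product = 22 × 1 × 15 = 330
GM = 330^(1/3) = 6.9104

GM = 6.9104


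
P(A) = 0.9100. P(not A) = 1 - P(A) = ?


P(not A) = 1 - 0.9100 = 0.0900

P(not A) = 0.0900


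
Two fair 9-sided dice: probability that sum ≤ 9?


Total outcomes = 9×9 = 81
Favorable (sum ≤ 9): 36
P = 36/81 = 0.4444

P = 0.4444


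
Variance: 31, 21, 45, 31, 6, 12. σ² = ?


Mean = 24.3333
Squared deviations: 44.4444, 11.1111, 427.1111, 44.4444, 336.1111, 152.1111
Sum = 1015.3333
Variance = 1015.3333/6 = 169.2222

Variance = 169.2222


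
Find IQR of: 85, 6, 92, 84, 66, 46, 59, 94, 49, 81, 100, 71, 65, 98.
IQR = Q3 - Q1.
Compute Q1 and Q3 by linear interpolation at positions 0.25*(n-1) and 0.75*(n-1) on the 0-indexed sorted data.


Sorted: 6, 46, 49, 59, 65, 66, 71, 81, 84, 85, 92, 94, 98, 100
Q1 (25th %ile) = 60.5000
Q3 (75th %ile) = 90.2500
IQR = 90.2500 - 60.5000 = 29.7500

IQR = 29.7500


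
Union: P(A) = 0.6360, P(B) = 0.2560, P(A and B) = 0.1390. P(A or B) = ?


P(A∪B) = 0.6360 + 0.2560 - 0.1390
= 0.8920 - 0.1390
= 0.7530

P(A∪B) = 0.7530


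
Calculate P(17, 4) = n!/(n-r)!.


P(17,4) = 17!/13!
= 355687428096000/6227020800
= 57120

P(17,4) = 57120


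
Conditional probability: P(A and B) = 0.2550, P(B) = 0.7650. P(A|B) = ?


P(A|B) = 0.2550/0.7650 = 0.3333

P(A|B) = 0.3333


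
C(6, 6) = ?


C(6,6) = 6!/(6! × 0!)
= 720/(720 × 1)
= 1

C(6,6) = 1


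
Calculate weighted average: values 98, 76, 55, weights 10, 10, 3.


Numerator = 98*10 + 76*10 + 55*3 = 1905
Denominator = 10 + 10 + 3 = 23
WM = 1905/23 = 82.8261

WM = 82.8261


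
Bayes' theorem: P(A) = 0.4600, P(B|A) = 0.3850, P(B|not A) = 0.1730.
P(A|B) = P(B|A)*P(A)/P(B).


P(B) = P(B|A)*P(A) + P(B|A')*P(A')
= 0.3850*0.4600 + 0.1730*0.5400
= 0.177100 + 0.093420 = 0.270520
P(A|B) = 0.177100/0.270520 = 0.6547

P(A|B) = 0.6547


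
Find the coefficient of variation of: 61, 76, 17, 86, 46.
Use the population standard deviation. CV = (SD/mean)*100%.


Mean = 57.2000
SD = 24.2438
CV = (24.2438/57.2000)*100 = 42.3842%

CV = 42.3842%


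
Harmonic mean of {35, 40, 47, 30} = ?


Sum of reciprocals = 1/35 + 1/40 + 1/47 + 1/30 = 0.108181
HM = 4/0.108181 = 36.9749

HM = 36.9749


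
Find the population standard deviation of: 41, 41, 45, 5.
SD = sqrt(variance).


Mean = 33.0000
Variance = 264.0000
SD = sqrt(264.0000) = 16.2481

SD = 16.2481


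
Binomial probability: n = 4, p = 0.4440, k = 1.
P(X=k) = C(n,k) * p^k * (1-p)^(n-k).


C(4,1) = 4
p^1 = 0.444000
(1-p)^3 = 0.171880
P = 4 * 0.444000 * 0.171880 = 0.3053

P(X=1) = 0.3053


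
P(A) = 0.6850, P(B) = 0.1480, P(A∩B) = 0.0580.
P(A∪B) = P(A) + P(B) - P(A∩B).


P(A∪B) = 0.6850 + 0.1480 - 0.0580
= 0.8330 - 0.0580
= 0.7750

P(A∪B) = 0.7750


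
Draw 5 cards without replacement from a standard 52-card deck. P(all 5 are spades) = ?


P(all spades) = (13/52) × (12/51) × (11/50) × (10/49) × (9/48)
= 0.0005

P = 0.0005


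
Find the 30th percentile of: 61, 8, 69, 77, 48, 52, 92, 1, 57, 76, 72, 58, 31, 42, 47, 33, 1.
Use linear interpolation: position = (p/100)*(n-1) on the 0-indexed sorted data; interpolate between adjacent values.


Sorted: 1, 1, 8, 31, 33, 42, 47, 48, 52, 57, 58, 61, 69, 72, 76, 77, 92
n = 17
Index = 30/100 * 16 = 4.8000
Lower = data[4] = 33, Upper = data[5] = 42
P30 = 33 + 0.8000*(9) = 40.2000

P30 = 40.2000


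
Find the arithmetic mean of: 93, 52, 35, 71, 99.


Sum = 93 + 52 + 35 + 71 + 99 = 350
n = 5
Mean = 350/5 = 70.0000

Mean = 70.0000


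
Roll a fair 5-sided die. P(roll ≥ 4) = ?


Favorable outcomes (roll ≥ 4): 2
Total outcomes = 5
P = 2/5 = 0.4000

P = 0.4000


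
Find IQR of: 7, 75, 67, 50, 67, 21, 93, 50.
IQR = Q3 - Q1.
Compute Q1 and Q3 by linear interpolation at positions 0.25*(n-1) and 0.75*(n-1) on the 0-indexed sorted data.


Sorted: 7, 21, 50, 50, 67, 67, 75, 93
Q1 (25th %ile) = 42.7500
Q3 (75th %ile) = 69.0000
IQR = 69.0000 - 42.7500 = 26.2500

IQR = 26.2500


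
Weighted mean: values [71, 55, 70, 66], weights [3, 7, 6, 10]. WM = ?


Numerator = 71*3 + 55*7 + 70*6 + 66*10 = 1678
Denominator = 3 + 7 + 6 + 10 = 26
WM = 1678/26 = 64.5385

WM = 64.5385


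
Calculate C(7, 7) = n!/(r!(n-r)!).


C(7,7) = 7!/(7! × 0!)
= 5040/(5040 × 1)
= 1

C(7,7) = 1


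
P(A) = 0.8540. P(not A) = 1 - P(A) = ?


P(not A) = 1 - 0.8540 = 0.1460

P(not A) = 0.1460


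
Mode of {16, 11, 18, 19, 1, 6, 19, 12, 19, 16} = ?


Frequencies: 1:1, 6:1, 11:1, 12:1, 16:2, 18:1, 19:3
Max frequency = 3
Mode = 19

Mode = 19


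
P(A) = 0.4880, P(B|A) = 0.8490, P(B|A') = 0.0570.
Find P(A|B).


P(B) = P(B|A)*P(A) + P(B|A')*P(A')
= 0.8490*0.4880 + 0.0570*0.5120
= 0.414312 + 0.029184 = 0.443496
P(A|B) = 0.414312/0.443496 = 0.9342

P(A|B) = 0.9342


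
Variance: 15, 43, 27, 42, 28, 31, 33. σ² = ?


Mean = 31.2857
Squared deviations: 265.2245, 137.2245, 18.3673, 114.7959, 10.7959, 0.0816, 2.9388
Sum = 549.4286
Variance = 549.4286/7 = 78.4898

Variance = 78.4898


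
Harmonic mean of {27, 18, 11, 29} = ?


Sum of reciprocals = 1/27 + 1/18 + 1/11 + 1/29 = 0.217984
HM = 4/0.217984 = 18.3499

HM = 18.3499


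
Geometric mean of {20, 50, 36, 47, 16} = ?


Product = 20 × 50 × 36 × 47 × 16 = 27072000
GM = 27072000^(1/5) = 30.6552

GM = 30.6552


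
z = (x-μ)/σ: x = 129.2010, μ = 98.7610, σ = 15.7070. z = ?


z = (129.2010 - 98.7610)/15.7070
= 30.4400/15.7070
= 1.9380

z = 1.9380


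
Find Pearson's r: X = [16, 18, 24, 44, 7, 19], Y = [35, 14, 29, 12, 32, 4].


Mean X = 21.3333, Mean Y = 21.0000
SD X = 11.338234, SD Y = 11.547005
Cov = -58.666667
r = -58.666667/(11.338234*11.547005) = -0.4481

r = -0.4481


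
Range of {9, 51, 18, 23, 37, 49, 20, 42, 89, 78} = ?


Max = 89, Min = 9
Range = 89 - 9 = 80

Range = 80


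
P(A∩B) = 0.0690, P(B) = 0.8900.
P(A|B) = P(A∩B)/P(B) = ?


P(A|B) = 0.0690/0.8900 = 0.0775

P(A|B) = 0.0775


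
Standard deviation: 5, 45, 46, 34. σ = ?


Mean = 32.5000
Variance = 274.2500
SD = sqrt(274.2500) = 16.5605

SD = 16.5605


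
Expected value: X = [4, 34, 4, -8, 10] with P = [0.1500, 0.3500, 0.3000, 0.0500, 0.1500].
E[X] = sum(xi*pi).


E[X] = 4*0.1500 + 34*0.3500 + 4*0.3000 - 8*0.0500 + 10*0.1500
= 0.6000 + 11.9000 + 1.2000 - 0.4000 + 1.5000
= 14.8000

E[X] = 14.8000


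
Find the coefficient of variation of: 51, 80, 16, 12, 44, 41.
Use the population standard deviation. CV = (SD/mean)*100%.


Mean = 40.6667
SD = 22.7132
CV = (22.7132/40.6667)*100 = 55.8521%

CV = 55.8521%


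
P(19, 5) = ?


P(19,5) = 19!/14!
= 121645100408832000/87178291200
= 1395360

P(19,5) = 1395360


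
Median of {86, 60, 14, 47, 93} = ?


Sorted: 14, 47, 60, 86, 93
n = 5 (odd)
Middle value = 60

Median = 60


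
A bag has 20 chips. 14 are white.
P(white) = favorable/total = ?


P = 14/20 = 0.7000

P = 0.7000


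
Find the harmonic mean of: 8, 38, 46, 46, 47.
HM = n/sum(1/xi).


Sum of reciprocals = 1/8 + 1/38 + 1/46 + 1/46 + 1/47 = 0.216071
HM = 5/0.216071 = 23.1406

HM = 23.1406


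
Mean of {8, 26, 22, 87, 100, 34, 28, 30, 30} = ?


Sum = 8 + 26 + 22 + 87 + 100 + 34 + 28 + 30 + 30 = 365
n = 9
Mean = 365/9 = 40.5556

Mean = 40.5556


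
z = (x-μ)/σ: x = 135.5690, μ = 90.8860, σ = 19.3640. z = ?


z = (135.5690 - 90.8860)/19.3640
= 44.6830/19.3640
= 2.3075

z = 2.3075


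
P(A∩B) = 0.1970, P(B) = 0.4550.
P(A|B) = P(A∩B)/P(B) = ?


P(A|B) = 0.1970/0.4550 = 0.4330

P(A|B) = 0.4330


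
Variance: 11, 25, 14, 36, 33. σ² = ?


Mean = 23.8000
Squared deviations: 163.8400, 1.4400, 96.0400, 148.8400, 84.6400
Sum = 494.8000
Variance = 494.8000/5 = 98.9600

Variance = 98.9600


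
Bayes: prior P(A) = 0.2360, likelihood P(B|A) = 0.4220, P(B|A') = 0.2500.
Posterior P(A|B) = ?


P(B) = P(B|A)*P(A) + P(B|A')*P(A')
= 0.4220*0.2360 + 0.2500*0.7640
= 0.099592 + 0.191000 = 0.290592
P(A|B) = 0.099592/0.290592 = 0.3427

P(A|B) = 0.3427


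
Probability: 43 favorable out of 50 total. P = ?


P = 43/50 = 0.8600

P = 0.8600


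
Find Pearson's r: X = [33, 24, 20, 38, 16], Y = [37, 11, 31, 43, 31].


Mean X = 26.2000, Mean Y = 30.6000
SD X = 8.158431, SD Y = 10.762899
Cov = 45.280000
r = 45.280000/(8.158431*10.762899) = 0.5157

r = 0.5157


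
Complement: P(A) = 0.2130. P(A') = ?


P(not A) = 1 - 0.2130 = 0.7870

P(not A) = 0.7870


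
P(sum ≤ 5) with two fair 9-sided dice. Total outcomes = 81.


Total outcomes = 9×9 = 81
Favorable (sum ≤ 5): 10
P = 10/81 = 0.1235

P = 0.1235


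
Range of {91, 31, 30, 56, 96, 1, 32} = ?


Max = 96, Min = 1
Range = 96 - 1 = 95

Range = 95


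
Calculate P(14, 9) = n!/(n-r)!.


P(14,9) = 14!/5!
= 87178291200/120
= 726485760

P(14,9) = 726485760


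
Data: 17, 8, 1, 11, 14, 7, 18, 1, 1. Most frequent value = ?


Frequencies: 1:3, 7:1, 8:1, 11:1, 14:1, 17:1, 18:1
Max frequency = 3
Mode = 1

Mode = 1


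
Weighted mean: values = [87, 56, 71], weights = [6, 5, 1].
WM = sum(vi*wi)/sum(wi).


Numerator = 87*6 + 56*5 + 71*1 = 873
Denominator = 6 + 5 + 1 = 12
WM = 873/12 = 72.7500

WM = 72.7500


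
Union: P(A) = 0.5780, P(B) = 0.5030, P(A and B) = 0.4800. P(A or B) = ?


P(A∪B) = 0.5780 + 0.5030 - 0.4800
= 1.0810 - 0.4800
= 0.6010

P(A∪B) = 0.6010


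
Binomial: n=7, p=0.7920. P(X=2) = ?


C(7,2) = 21
p^2 = 0.627264
(1-p)^5 = 0.000389
P = 21 * 0.627264 * 0.000389 = 0.0051

P(X=2) = 0.0051


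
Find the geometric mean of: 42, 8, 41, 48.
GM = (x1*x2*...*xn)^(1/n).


Product = 42 × 8 × 41 × 48 = 661248
GM = 661248^(1/4) = 28.5162

GM = 28.5162


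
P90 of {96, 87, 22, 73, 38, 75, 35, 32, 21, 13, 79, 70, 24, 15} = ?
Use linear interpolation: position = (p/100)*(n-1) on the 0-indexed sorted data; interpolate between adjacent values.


Sorted: 13, 15, 21, 22, 24, 32, 35, 38, 70, 73, 75, 79, 87, 96
n = 14
Index = 90/100 * 13 = 11.7000
Lower = data[11] = 79, Upper = data[12] = 87
P90 = 79 + 0.7000*(8) = 84.6000

P90 = 84.6000


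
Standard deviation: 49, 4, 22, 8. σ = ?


Mean = 20.7500
Variance = 310.6875
SD = sqrt(310.6875) = 17.6263

SD = 17.6263


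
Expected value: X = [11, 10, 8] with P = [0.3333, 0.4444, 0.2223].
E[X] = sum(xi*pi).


E[X] = 11*0.3333 + 10*0.4444 + 8*0.2223
= 3.6663 + 4.4440 + 1.7784
= 9.8887

E[X] = 9.8887


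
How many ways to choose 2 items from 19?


C(19,2) = 19!/(2! × 17!)
= 121645100408832000/(2 × 355687428096000)
= 171

C(19,2) = 171


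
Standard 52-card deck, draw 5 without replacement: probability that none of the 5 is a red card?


P(no red cards) = (26/52) × (25/51) × (24/50) × (23/49) × (22/48)
= 0.0253

P = 0.0253


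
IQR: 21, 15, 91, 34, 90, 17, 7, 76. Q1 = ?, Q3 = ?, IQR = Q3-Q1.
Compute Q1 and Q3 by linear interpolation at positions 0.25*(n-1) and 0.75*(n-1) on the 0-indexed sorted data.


Sorted: 7, 15, 17, 21, 34, 76, 90, 91
Q1 (25th %ile) = 16.5000
Q3 (75th %ile) = 79.5000
IQR = 79.5000 - 16.5000 = 63.0000

IQR = 63.0000


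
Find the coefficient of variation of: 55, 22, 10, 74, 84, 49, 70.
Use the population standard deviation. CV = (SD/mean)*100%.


Mean = 52.0000
SD = 25.3940
CV = (25.3940/52.0000)*100 = 48.8347%

CV = 48.8347%


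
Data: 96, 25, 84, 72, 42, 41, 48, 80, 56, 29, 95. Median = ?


Sorted: 25, 29, 41, 42, 48, 56, 72, 80, 84, 95, 96
n = 11 (odd)
Middle value = 56

Median = 56


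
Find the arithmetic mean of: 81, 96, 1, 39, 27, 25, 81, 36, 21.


Sum = 81 + 96 + 1 + 39 + 27 + 25 + 81 + 36 + 21 = 407
n = 9
Mean = 407/9 = 45.2222

Mean = 45.2222


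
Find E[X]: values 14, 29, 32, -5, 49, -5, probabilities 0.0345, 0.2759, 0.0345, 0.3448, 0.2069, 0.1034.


E[X] = 14*0.0345 + 29*0.2759 + 32*0.0345 - 5*0.3448 + 49*0.2069 - 5*0.1034
= 0.4830 + 8.0011 + 1.1040 - 1.7240 + 10.1381 - 0.5170
= 17.4852

E[X] = 17.4852


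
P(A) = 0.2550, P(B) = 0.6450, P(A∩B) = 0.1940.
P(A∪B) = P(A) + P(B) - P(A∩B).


P(A∪B) = 0.2550 + 0.6450 - 0.1940
= 0.9000 - 0.1940
= 0.7060

P(A∪B) = 0.7060


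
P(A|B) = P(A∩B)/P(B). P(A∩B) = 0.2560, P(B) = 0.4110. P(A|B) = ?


P(A|B) = 0.2560/0.4110 = 0.6229

P(A|B) = 0.6229


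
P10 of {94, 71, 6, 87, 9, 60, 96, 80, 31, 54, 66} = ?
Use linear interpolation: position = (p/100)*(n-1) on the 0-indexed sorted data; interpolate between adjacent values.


Sorted: 6, 9, 31, 54, 60, 66, 71, 80, 87, 94, 96
n = 11
Index = 10/100 * 10 = 1.0000
Lower = data[1] = 9, Upper = data[2] = 31
P10 = 9 + 0*(22) = 9.0000

P10 = 9.0000


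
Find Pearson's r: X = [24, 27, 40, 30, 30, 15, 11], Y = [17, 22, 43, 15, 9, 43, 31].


Mean X = 25.2857, Mean Y = 25.7143
SD X = 9.066647, SD Y = 12.589273
Cov = -17.632653
r = -17.632653/(9.066647*12.589273) = -0.1545

r = -0.1545


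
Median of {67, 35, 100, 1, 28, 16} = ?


Sorted: 1, 16, 28, 35, 67, 100
n = 6 (even)
Middle values: 28 and 35
Median = (28+35)/2 = 31.5000

Median = 31.5000


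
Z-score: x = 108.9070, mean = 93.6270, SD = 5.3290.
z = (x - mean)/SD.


z = (108.9070 - 93.6270)/5.3290
= 15.2800/5.3290
= 2.8673

z = 2.8673


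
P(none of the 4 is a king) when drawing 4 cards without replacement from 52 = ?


P(no kings) = (48/52) × (47/51) × (46/50) × (45/49)
= 0.7187

P = 0.7187


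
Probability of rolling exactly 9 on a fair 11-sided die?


Favorable outcomes (roll = 9): 1
Total outcomes = 11
P = 1/11 = 0.0909

P = 0.0909


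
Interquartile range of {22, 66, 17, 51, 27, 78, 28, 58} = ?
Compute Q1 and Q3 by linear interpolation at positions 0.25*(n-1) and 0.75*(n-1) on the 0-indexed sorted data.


Sorted: 17, 22, 27, 28, 51, 58, 66, 78
Q1 (25th %ile) = 25.7500
Q3 (75th %ile) = 60.0000
IQR = 60.0000 - 25.7500 = 34.2500

IQR = 34.2500


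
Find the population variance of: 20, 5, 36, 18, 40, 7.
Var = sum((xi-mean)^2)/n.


Mean = 21.0000
Squared deviations: 1.0000, 256.0000, 225.0000, 9.0000, 361.0000, 196.0000
Sum = 1048.0000
Variance = 1048.0000/6 = 174.6667

Variance = 174.6667


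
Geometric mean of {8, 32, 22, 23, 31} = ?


Product = 8 × 32 × 22 × 23 × 31 = 4015616
GM = 4015616^(1/5) = 20.9291

GM = 20.9291


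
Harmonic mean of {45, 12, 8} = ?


Sum of reciprocals = 1/45 + 1/12 + 1/8 = 0.230556
HM = 3/0.230556 = 13.0120

HM = 13.0120


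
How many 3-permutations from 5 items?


P(5,3) = 5!/2!
= 120/2
= 60

P(5,3) = 60


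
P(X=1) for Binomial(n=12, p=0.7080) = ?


C(12,1) = 12
p^1 = 0.708000
(1-p)^11 = 1.315865e-06
P = 12 * 0.708000 * 1.315865e-06 = 1.1180e-05

P(X=1) = 1.1180e-05


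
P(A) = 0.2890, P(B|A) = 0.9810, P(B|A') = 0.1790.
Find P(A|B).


P(B) = P(B|A)*P(A) + P(B|A')*P(A')
= 0.9810*0.2890 + 0.1790*0.7110
= 0.283509 + 0.127269 = 0.410778
P(A|B) = 0.283509/0.410778 = 0.6902

P(A|B) = 0.6902


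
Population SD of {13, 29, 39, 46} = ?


Mean = 31.7500
Variance = 153.6875
SD = sqrt(153.6875) = 12.3971

SD = 12.3971


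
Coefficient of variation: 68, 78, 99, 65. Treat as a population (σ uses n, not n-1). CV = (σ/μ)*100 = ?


Mean = 77.5000
SD = 13.3135
CV = (13.3135/77.5000)*100 = 17.1787%

CV = 17.1787%


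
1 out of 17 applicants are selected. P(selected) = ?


P = 1/17 = 0.0588

P = 0.0588


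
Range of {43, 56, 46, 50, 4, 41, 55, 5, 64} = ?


Max = 64, Min = 4
Range = 64 - 4 = 60

Range = 60


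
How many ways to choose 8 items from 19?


C(19,8) = 19!/(8! × 11!)
= 121645100408832000/(40320 × 39916800)
= 75582

C(19,8) = 75582


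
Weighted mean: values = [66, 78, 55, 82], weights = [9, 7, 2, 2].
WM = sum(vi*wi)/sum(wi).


Numerator = 66*9 + 78*7 + 55*2 + 82*2 = 1414
Denominator = 9 + 7 + 2 + 2 = 20
WM = 1414/20 = 70.7000

WM = 70.7000


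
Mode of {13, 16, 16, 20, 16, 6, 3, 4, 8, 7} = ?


Frequencies: 3:1, 4:1, 6:1, 7:1, 8:1, 13:1, 16:3, 20:1
Max frequency = 3
Mode = 16

Mode = 16


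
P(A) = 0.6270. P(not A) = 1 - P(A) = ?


P(not A) = 1 - 0.6270 = 0.3730

P(not A) = 0.3730


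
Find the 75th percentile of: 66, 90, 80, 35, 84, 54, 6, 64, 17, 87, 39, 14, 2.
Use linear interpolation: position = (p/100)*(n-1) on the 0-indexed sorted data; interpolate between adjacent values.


Sorted: 2, 6, 14, 17, 35, 39, 54, 64, 66, 80, 84, 87, 90
n = 13
Index = 75/100 * 12 = 9.0000
Lower = data[9] = 80, Upper = data[10] = 84
P75 = 80 + 0*(4) = 80.0000

P75 = 80.0000


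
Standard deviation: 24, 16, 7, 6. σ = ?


Mean = 13.2500
Variance = 53.6875
SD = sqrt(53.6875) = 7.3272

SD = 7.3272


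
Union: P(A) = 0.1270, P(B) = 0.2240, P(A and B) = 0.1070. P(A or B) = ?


P(A∪B) = 0.1270 + 0.2240 - 0.1070
= 0.3510 - 0.1070
= 0.2440

P(A∪B) = 0.2440


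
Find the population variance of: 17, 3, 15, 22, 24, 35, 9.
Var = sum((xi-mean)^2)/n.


Mean = 17.8571
Squared deviations: 0.7347, 220.7347, 8.1633, 17.1633, 37.7347, 293.8776, 78.4490
Sum = 656.8571
Variance = 656.8571/7 = 93.8367

Variance = 93.8367


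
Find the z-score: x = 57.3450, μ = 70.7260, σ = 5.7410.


z = (57.3450 - 70.7260)/5.7410
= -13.3810/5.7410
= -2.3308

z = -2.3308


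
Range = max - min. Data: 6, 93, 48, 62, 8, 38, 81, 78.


Max = 93, Min = 6
Range = 93 - 6 = 87

Range = 87


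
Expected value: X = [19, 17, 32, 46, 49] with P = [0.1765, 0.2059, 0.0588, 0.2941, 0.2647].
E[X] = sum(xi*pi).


E[X] = 19*0.1765 + 17*0.2059 + 32*0.0588 + 46*0.2941 + 49*0.2647
= 3.3535 + 3.5003 + 1.8816 + 13.5286 + 12.9703
= 35.2343

E[X] = 35.2343


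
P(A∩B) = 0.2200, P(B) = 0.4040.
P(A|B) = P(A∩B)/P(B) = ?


P(A|B) = 0.2200/0.4040 = 0.5446

P(A|B) = 0.5446


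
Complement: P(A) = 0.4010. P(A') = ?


P(not A) = 1 - 0.4010 = 0.5990

P(not A) = 0.5990


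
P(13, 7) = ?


P(13,7) = 13!/6!
= 6227020800/720
= 8648640

P(13,7) = 8648640


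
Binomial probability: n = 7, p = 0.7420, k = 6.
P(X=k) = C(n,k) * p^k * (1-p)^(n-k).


C(7,6) = 7
p^6 = 0.166887
(1-p)^1 = 0.258000
P = 7 * 0.166887 * 0.258000 = 0.3014

P(X=6) = 0.3014


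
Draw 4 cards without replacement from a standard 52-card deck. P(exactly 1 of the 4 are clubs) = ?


Hypergeometric: P(X=1) = C(13,1)·C(39,3) / C(52,4)
= 13 × 9139 / 270725
= 118807/270725 = 0.4388

P = 0.4388


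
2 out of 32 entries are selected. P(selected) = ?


P = 2/32 = 0.0625

P = 0.0625


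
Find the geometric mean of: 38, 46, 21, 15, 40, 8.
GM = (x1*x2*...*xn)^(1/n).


Product = 38 × 46 × 21 × 15 × 40 × 8 = 176198400
GM = 176198400^(1/6) = 23.6774

GM = 23.6774


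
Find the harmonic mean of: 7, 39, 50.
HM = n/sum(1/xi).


Sum of reciprocals = 1/7 + 1/39 + 1/50 = 0.188498
HM = 3/0.188498 = 15.9153

HM = 15.9153


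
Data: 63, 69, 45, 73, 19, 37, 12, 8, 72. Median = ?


Sorted: 8, 12, 19, 37, 45, 63, 69, 72, 73
n = 9 (odd)
Middle value = 45

Median = 45


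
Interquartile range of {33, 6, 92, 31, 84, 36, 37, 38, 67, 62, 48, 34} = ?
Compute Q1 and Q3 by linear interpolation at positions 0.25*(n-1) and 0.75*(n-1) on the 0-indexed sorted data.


Sorted: 6, 31, 33, 34, 36, 37, 38, 48, 62, 67, 84, 92
Q1 (25th %ile) = 33.7500
Q3 (75th %ile) = 63.2500
IQR = 63.2500 - 33.7500 = 29.5000

IQR = 29.5000


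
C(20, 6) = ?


C(20,6) = 20!/(6! × 14!)
= 2432902008176640000/(720 × 87178291200)
= 38760

C(20,6) = 38760


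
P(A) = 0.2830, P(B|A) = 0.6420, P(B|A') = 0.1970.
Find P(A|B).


P(B) = P(B|A)*P(A) + P(B|A')*P(A')
= 0.6420*0.2830 + 0.1970*0.7170
= 0.181686 + 0.141249 = 0.322935
P(A|B) = 0.181686/0.322935 = 0.5626

P(A|B) = 0.5626


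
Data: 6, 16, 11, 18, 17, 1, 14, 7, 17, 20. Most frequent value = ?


Frequencies: 1:1, 6:1, 7:1, 11:1, 14:1, 16:1, 17:2, 18:1, 20:1
Max frequency = 2
Mode = 17

Mode = 17


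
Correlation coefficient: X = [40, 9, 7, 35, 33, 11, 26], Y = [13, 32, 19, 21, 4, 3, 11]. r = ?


Mean X = 23.0000, Mean Y = 14.7143
SD X = 12.750350, SD Y = 9.452351
Cov = -34.571429
r = -34.571429/(12.750350*9.452351) = -0.2869

r = -0.2869


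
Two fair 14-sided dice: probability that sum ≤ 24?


Total outcomes = 14×14 = 196
Favorable (sum ≤ 24): 186
P = 186/196 = 0.9490

P = 0.9490


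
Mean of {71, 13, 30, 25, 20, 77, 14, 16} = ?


Sum = 71 + 13 + 30 + 25 + 20 + 77 + 14 + 16 = 266
n = 8
Mean = 266/8 = 33.2500

Mean = 33.2500


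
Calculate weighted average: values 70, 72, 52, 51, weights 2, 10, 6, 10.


Numerator = 70*2 + 72*10 + 52*6 + 51*10 = 1682
Denominator = 2 + 10 + 6 + 10 = 28
WM = 1682/28 = 60.0714

WM = 60.0714


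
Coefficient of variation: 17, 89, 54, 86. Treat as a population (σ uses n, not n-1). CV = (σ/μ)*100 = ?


Mean = 61.5000
SD = 29.1247
CV = (29.1247/61.5000)*100 = 47.3573%

CV = 47.3573%


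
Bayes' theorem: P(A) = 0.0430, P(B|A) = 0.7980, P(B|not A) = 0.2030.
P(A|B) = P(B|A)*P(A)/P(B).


P(B) = P(B|A)*P(A) + P(B|A')*P(A')
= 0.7980*0.0430 + 0.2030*0.9570
= 0.034314 + 0.194271 = 0.228585
P(A|B) = 0.034314/0.228585 = 0.1501

P(A|B) = 0.1501


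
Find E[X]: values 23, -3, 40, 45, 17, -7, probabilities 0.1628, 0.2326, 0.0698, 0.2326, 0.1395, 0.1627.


E[X] = 23*0.1628 - 3*0.2326 + 40*0.0698 + 45*0.2326 + 17*0.1395 - 7*0.1627
= 3.7444 - 0.6978 + 2.7920 + 10.4670 + 2.3715 - 1.1389
= 17.5382

E[X] = 17.5382


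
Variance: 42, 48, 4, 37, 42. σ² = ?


Mean = 34.6000
Squared deviations: 54.7600, 179.5600, 936.3600, 5.7600, 54.7600
Sum = 1231.2000
Variance = 1231.2000/5 = 246.2400

Variance = 246.2400


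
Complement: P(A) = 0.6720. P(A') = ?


P(not A) = 1 - 0.6720 = 0.3280

P(not A) = 0.3280


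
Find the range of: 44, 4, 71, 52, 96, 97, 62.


Max = 97, Min = 4
Range = 97 - 4 = 93

Range = 93


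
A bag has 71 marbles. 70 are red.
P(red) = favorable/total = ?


P = 70/71 = 0.9859

P = 0.9859


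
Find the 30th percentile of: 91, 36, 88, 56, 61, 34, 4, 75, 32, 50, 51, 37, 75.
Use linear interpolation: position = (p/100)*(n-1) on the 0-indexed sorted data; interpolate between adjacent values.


Sorted: 4, 32, 34, 36, 37, 50, 51, 56, 61, 75, 75, 88, 91
n = 13
Index = 30/100 * 12 = 3.6000
Lower = data[3] = 36, Upper = data[4] = 37
P30 = 36 + 0.6000*(1) = 36.6000

P30 = 36.6000


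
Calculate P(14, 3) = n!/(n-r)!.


P(14,3) = 14!/11!
= 87178291200/39916800
= 2184

P(14,3) = 2184


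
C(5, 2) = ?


C(5,2) = 5!/(2! × 3!)
= 120/(2 × 6)
= 10

C(5,2) = 10


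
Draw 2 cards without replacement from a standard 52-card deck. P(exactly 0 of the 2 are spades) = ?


Hypergeometric: P(X=0) = C(13,0)·C(39,2) / C(52,2)
= 1 × 741 / 1326
= 741/1326 = 0.5588

P = 0.5588


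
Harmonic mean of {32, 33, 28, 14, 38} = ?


Sum of reciprocals = 1/32 + 1/33 + 1/28 + 1/14 + 1/38 = 0.195012
HM = 5/0.195012 = 25.6395

HM = 25.6395


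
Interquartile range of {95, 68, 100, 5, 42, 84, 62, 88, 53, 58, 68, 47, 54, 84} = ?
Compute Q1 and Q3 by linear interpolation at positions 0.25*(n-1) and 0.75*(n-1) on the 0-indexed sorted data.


Sorted: 5, 42, 47, 53, 54, 58, 62, 68, 68, 84, 84, 88, 95, 100
Q1 (25th %ile) = 53.2500
Q3 (75th %ile) = 84.0000
IQR = 84.0000 - 53.2500 = 30.7500

IQR = 30.7500


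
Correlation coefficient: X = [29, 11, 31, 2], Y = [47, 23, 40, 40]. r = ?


Mean X = 18.2500, Mean Y = 37.5000
SD X = 12.193748, SD Y = 8.845903
Cov = 49.625000
r = 49.625000/(12.193748*8.845903) = 0.4601

r = 0.4601


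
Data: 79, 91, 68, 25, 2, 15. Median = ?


Sorted: 2, 15, 25, 68, 79, 91
n = 6 (even)
Middle values: 25 and 68
Median = (25+68)/2 = 46.5000

Median = 46.5000


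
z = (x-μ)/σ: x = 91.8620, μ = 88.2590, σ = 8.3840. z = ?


z = (91.8620 - 88.2590)/8.3840
= 3.6030/8.3840
= 0.4297

z = 0.4297


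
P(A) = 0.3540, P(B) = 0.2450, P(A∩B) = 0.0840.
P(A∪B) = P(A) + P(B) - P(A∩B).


P(A∪B) = 0.3540 + 0.2450 - 0.0840
= 0.5990 - 0.0840
= 0.5150

P(A∪B) = 0.5150


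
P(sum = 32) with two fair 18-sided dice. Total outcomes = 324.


Total outcomes = 18×18 = 324
Favorable (sum = 32): 5
P = 5/324 = 0.0154

P = 0.0154


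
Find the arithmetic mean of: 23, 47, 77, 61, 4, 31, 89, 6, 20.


Sum = 23 + 47 + 77 + 61 + 4 + 31 + 89 + 6 + 20 = 358
n = 9
Mean = 358/9 = 39.7778

Mean = 39.7778


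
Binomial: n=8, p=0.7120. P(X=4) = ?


C(8,4) = 70
p^4 = 0.256992
(1-p)^4 = 0.006880
P = 70 * 0.256992 * 0.006880 = 0.1238

P(X=4) = 0.1238


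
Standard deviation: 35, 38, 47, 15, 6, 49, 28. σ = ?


Mean = 31.1429
Variance = 219.2653
SD = sqrt(219.2653) = 14.8076

SD = 14.8076


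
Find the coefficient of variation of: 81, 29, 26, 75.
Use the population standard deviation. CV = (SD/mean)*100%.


Mean = 52.7500
SD = 25.3611
CV = (25.3611/52.7500)*100 = 48.0780%

CV = 48.0780%


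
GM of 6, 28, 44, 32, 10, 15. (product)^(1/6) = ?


Product = 6 × 28 × 44 × 32 × 10 × 15 = 35481600
GM = 35481600^(1/6) = 18.1273

GM = 18.1273


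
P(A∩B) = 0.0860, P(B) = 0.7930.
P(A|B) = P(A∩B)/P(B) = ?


P(A|B) = 0.0860/0.7930 = 0.1084

P(A|B) = 0.1084


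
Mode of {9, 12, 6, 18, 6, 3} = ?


Frequencies: 3:1, 6:2, 9:1, 12:1, 18:1
Max frequency = 2
Mode = 6

Mode = 6


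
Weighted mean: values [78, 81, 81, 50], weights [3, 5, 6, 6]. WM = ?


Numerator = 78*3 + 81*5 + 81*6 + 50*6 = 1425
Denominator = 3 + 5 + 6 + 6 = 20
WM = 1425/20 = 71.2500

WM = 71.2500


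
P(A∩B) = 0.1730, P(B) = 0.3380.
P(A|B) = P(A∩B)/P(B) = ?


P(A|B) = 0.1730/0.3380 = 0.5118

P(A|B) = 0.5118


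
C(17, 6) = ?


C(17,6) = 17!/(6! × 11!)
= 355687428096000/(720 × 39916800)
= 12376

C(17,6) = 12376


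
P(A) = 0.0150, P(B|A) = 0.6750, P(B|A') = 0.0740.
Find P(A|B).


P(B) = P(B|A)*P(A) + P(B|A')*P(A')
= 0.6750*0.0150 + 0.0740*0.9850
= 0.010125 + 0.072890 = 0.083015
P(A|B) = 0.010125/0.083015 = 0.1220

P(A|B) = 0.1220


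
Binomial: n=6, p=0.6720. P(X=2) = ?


C(6,2) = 15
p^2 = 0.451584
(1-p)^4 = 0.011574
P = 15 * 0.451584 * 0.011574 = 0.0784

P(X=2) = 0.0784


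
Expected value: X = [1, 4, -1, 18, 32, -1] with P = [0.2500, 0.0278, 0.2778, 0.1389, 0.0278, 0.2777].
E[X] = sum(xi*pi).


E[X] = 1*0.2500 + 4*0.0278 - 1*0.2778 + 18*0.1389 + 32*0.0278 - 1*0.2777
= 0.2500 + 0.1112 - 0.2778 + 2.5002 + 0.8896 - 0.2777
= 3.1955

E[X] = 3.1955


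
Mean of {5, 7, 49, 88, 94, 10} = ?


Sum = 5 + 7 + 49 + 88 + 94 + 10 = 253
n = 6
Mean = 253/6 = 42.1667

Mean = 42.1667


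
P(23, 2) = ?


P(23,2) = 23!/21!
= 25852016738884976640000/51090942171709440000
= 506

P(23,2) = 506


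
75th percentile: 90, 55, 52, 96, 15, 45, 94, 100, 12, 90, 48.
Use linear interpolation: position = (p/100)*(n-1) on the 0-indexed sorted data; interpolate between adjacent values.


Sorted: 12, 15, 45, 48, 52, 55, 90, 90, 94, 96, 100
n = 11
Index = 75/100 * 10 = 7.5000
Lower = data[7] = 90, Upper = data[8] = 94
P75 = 90 + 0.5000*(4) = 92.0000

P75 = 92.0000


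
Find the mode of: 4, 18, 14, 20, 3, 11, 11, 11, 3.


Frequencies: 3:2, 4:1, 11:3, 14:1, 18:1, 20:1
Max frequency = 3
Mode = 11

Mode = 11


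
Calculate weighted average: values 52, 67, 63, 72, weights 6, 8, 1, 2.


Numerator = 52*6 + 67*8 + 63*1 + 72*2 = 1055
Denominator = 6 + 8 + 1 + 2 = 17
WM = 1055/17 = 62.0588

WM = 62.0588


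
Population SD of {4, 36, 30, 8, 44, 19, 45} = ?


Mean = 26.5714
Variance = 236.5306
SD = sqrt(236.5306) = 15.3796

SD = 15.3796


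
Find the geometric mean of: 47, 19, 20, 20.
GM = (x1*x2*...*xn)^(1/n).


Product = 47 × 19 × 20 × 20 = 357200
GM = 357200^(1/4) = 24.4471

GM = 24.4471


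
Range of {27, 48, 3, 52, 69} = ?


Max = 69, Min = 3
Range = 69 - 3 = 66

Range = 66


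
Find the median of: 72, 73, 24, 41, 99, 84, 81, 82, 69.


Sorted: 24, 41, 69, 72, 73, 81, 82, 84, 99
n = 9 (odd)
Middle value = 73

Median = 73


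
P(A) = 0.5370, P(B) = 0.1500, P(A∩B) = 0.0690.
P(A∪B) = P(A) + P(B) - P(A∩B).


P(A∪B) = 0.5370 + 0.1500 - 0.0690
= 0.6870 - 0.0690
= 0.6180

P(A∪B) = 0.6180


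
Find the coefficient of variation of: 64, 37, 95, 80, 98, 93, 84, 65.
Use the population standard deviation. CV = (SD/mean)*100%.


Mean = 77.0000
SD = 19.3391
CV = (19.3391/77.0000)*100 = 25.1157%

CV = 25.1157%


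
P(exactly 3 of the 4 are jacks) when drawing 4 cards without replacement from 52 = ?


Hypergeometric: P(X=3) = C(4,3)·C(48,1) / C(52,4)
= 4 × 48 / 270725
= 192/270725 = 0.0007

P = 0.0007


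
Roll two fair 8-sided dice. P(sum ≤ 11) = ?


Total outcomes = 8×8 = 64
Favorable (sum ≤ 11): 49
P = 49/64 = 0.7656

P = 0.7656


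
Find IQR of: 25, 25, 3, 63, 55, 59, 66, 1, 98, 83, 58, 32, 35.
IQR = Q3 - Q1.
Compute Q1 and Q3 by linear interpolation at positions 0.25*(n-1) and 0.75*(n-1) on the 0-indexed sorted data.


Sorted: 1, 3, 25, 25, 32, 35, 55, 58, 59, 63, 66, 83, 98
Q1 (25th %ile) = 25.0000
Q3 (75th %ile) = 63.0000
IQR = 63.0000 - 25.0000 = 38.0000

IQR = 38.0000


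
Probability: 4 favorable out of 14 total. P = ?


P = 4/14 = 0.2857

P = 0.2857


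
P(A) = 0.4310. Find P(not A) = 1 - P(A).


P(not A) = 1 - 0.4310 = 0.5690

P(not A) = 0.5690


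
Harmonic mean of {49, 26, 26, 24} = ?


Sum of reciprocals = 1/49 + 1/26 + 1/26 + 1/24 = 0.138998
HM = 4/0.138998 = 28.7774

HM = 28.7774


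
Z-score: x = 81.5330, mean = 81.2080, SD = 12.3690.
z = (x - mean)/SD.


z = (81.5330 - 81.2080)/12.3690
= 0.3250/12.3690
= 0.0263

z = 0.0263


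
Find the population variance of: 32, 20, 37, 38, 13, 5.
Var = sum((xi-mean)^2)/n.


Mean = 24.1667
Squared deviations: 61.3611, 17.3611, 164.6944, 191.3611, 124.6944, 367.3611
Sum = 926.8333
Variance = 926.8333/6 = 154.4722

Variance = 154.4722


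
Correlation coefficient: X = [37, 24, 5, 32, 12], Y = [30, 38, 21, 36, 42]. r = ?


Mean X = 22.0000, Mean Y = 33.4000
SD X = 11.983322, SD Y = 7.310267
Cov = 21.800000
r = 21.800000/(11.983322*7.310267) = 0.2489

r = 0.2489


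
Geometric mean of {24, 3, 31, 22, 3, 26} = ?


Product = 24 × 3 × 31 × 22 × 3 × 26 = 3830112
GM = 3830112^(1/6) = 12.5084

GM = 12.5084


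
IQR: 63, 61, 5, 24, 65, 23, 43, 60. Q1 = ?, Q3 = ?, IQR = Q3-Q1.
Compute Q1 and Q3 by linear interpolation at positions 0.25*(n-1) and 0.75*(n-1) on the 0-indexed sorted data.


Sorted: 5, 23, 24, 43, 60, 61, 63, 65
Q1 (25th %ile) = 23.7500
Q3 (75th %ile) = 61.5000
IQR = 61.5000 - 23.7500 = 37.7500

IQR = 37.7500


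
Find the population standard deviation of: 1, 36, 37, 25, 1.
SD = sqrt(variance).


Mean = 20.0000
Variance = 258.4000
SD = sqrt(258.4000) = 16.0748

SD = 16.0748


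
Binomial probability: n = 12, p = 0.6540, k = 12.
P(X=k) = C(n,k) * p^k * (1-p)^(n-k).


C(12,12) = 1
p^12 = 0.006123
(1-p)^0 = 1.000000
P = 1 * 0.006123 * 1.000000 = 0.0061

P(X=12) = 0.0061


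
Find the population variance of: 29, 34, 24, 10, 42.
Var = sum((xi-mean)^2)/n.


Mean = 27.8000
Squared deviations: 1.4400, 38.4400, 14.4400, 316.8400, 201.6400
Sum = 572.8000
Variance = 572.8000/5 = 114.5600

Variance = 114.5600


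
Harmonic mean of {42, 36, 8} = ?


Sum of reciprocals = 1/42 + 1/36 + 1/8 = 0.176587
HM = 3/0.176587 = 16.9888

HM = 16.9888


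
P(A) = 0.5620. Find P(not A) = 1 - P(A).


P(not A) = 1 - 0.5620 = 0.4380

P(not A) = 0.4380


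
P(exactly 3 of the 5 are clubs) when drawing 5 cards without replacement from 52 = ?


Hypergeometric: P(X=3) = C(13,3)·C(39,2) / C(52,5)
= 286 × 741 / 2598960
= 211926/2598960 = 0.0815

P = 0.0815


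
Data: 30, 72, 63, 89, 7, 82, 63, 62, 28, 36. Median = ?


Sorted: 7, 28, 30, 36, 62, 63, 63, 72, 82, 89
n = 10 (even)
Middle values: 62 and 63
Median = (62+63)/2 = 62.5000

Median = 62.5000


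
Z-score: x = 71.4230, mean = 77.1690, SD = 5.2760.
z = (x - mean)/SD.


z = (71.4230 - 77.1690)/5.2760
= -5.7460/5.2760
= -1.0891

z = -1.0891


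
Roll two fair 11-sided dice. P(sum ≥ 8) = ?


Total outcomes = 11×11 = 121
Favorable (sum ≥ 8): 100
P = 100/121 = 0.8264

P = 0.8264


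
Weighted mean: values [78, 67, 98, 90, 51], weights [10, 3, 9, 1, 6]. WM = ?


Numerator = 78*10 + 67*3 + 98*9 + 90*1 + 51*6 = 2259
Denominator = 10 + 3 + 9 + 1 + 6 = 29
WM = 2259/29 = 77.8966

WM = 77.8966


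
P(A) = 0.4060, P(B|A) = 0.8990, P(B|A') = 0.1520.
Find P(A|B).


P(B) = P(B|A)*P(A) + P(B|A')*P(A')
= 0.8990*0.4060 + 0.1520*0.5940
= 0.364994 + 0.090288 = 0.455282
P(A|B) = 0.364994/0.455282 = 0.8017

P(A|B) = 0.8017
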